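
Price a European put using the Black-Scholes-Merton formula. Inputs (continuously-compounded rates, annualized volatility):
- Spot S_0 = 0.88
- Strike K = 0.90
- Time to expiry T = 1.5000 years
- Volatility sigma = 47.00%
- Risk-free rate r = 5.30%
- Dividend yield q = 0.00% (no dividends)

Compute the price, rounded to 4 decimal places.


d1 = (ln(S/K) + (r - q + 0.5*sigma^2) * T) / (sigma * sqrt(T)) = 0.38688413
d2 = d1 - sigma * sqrt(T) = -0.18874596
exp(-rT) = 0.92357802; exp(-qT) = 1.00000000
P = K * exp(-rT) * N(-d2) - S_0 * exp(-qT) * N(-d1)
N(-d1) = 0.34942100; N(-d2) = 0.57485404
P = 0.9000 * 0.92357802 * 0.57485404 - 0.8800 * 1.00000000 * 0.34942100 = 0.1703

Answer: Price = 0.1703


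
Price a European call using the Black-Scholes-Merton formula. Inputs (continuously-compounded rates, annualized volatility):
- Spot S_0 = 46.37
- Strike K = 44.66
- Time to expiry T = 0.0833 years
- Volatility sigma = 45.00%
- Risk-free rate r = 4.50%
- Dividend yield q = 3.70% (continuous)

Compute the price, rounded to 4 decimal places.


d1 = (ln(S/K) + (r - q + 0.5*sigma^2) * T) / (sigma * sqrt(T)) = 0.35937602
d2 = d1 - sigma * sqrt(T) = 0.22949820
exp(-rT) = 0.99625852; exp(-qT) = 0.99692264
C = S_0 * exp(-qT) * N(d1) - K * exp(-rT) * N(d2)
N(d1) = 0.64034310; N(d2) = 0.59075914
C = 46.3700 * 0.99692264 * 0.64034310 - 44.6600 * 0.99625852 * 0.59075914 = 3.3167

Answer: Price = 3.3167


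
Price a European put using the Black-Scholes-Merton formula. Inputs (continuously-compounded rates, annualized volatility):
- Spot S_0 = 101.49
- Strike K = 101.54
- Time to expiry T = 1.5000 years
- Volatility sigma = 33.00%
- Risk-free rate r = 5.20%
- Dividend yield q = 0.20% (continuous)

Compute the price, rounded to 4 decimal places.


d1 = (ln(S/K) + (r - q + 0.5*sigma^2) * T) / (sigma * sqrt(T)) = 0.38643166
d2 = d1 - sigma * sqrt(T) = -0.01773415
exp(-rT) = 0.92496443; exp(-qT) = 0.99700450
P = K * exp(-rT) * N(-d2) - S_0 * exp(-qT) * N(-d1)
N(-d1) = 0.34958851; N(-d2) = 0.50707453
P = 101.5400 * 0.92496443 * 0.50707453 - 101.4900 * 0.99700450 * 0.34958851 = 12.2514

Answer: Price = 12.2514


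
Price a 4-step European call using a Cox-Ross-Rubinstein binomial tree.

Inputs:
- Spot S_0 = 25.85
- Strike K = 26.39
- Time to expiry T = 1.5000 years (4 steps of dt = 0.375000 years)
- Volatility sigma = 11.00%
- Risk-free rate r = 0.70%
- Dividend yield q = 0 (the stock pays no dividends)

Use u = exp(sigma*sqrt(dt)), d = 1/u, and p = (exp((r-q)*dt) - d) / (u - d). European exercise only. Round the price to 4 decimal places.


dt = T/N = 0.375000
u = exp(sigma*sqrt(dt)) = 1.069682; d = 1/u = 0.934858
p = (exp((r-q)*dt) - d) / (u - d) = 0.502662
Discount per step: exp(-r*dt) = 0.997378
Stock lattice S(k, i) with i counting down-moves:
  k=0: S(0,0) = 25.8500
  k=1: S(1,0) = 27.6513; S(1,1) = 24.1661
  k=2: S(2,0) = 29.5781; S(2,1) = 25.8500; S(2,2) = 22.5918
  k=3: S(3,0) = 31.6391; S(3,1) = 27.6513; S(3,2) = 24.1661; S(3,3) = 21.1202
  k=4: S(4,0) = 33.8438; S(4,1) = 29.5781; S(4,2) = 25.8500; S(4,3) = 22.5918; S(4,4) = 19.7443
Terminal payoffs V(N, i) = max(S_T - K, 0):
  V(4,0) = 7.453754; V(4,1) = 3.188050; V(4,2) = 0.000000; V(4,3) = 0.000000; V(4,4) = 0.000000
Backward induction: V(k, i) = exp(-r*dt) * [p * V(k+1, i) + (1-p) * V(k+1, i+1)].
  V(3,0) = exp(-r*dt) * [p*7.453754 + (1-p)*3.188050] = 5.318277
  V(3,1) = exp(-r*dt) * [p*3.188050 + (1-p)*0.000000] = 1.598309
  V(3,2) = exp(-r*dt) * [p*0.000000 + (1-p)*0.000000] = 0.000000
  V(3,3) = exp(-r*dt) * [p*0.000000 + (1-p)*0.000000] = 0.000000
  V(2,0) = exp(-r*dt) * [p*5.318277 + (1-p)*1.598309] = 3.459102
  V(2,1) = exp(-r*dt) * [p*1.598309 + (1-p)*0.000000] = 0.801302
  V(2,2) = exp(-r*dt) * [p*0.000000 + (1-p)*0.000000] = 0.000000
  V(1,0) = exp(-r*dt) * [p*3.459102 + (1-p)*0.801302] = 2.131673
  V(1,1) = exp(-r*dt) * [p*0.801302 + (1-p)*0.000000] = 0.401728
  V(0,0) = exp(-r*dt) * [p*2.131673 + (1-p)*0.401728] = 1.267972

Answer: Price = V(0,0) = 1.2680


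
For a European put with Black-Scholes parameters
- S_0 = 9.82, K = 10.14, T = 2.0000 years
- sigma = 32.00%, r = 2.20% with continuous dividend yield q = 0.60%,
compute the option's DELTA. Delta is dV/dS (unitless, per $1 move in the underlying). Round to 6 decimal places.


d1 = 0.2261263940; d2 = -0.2264219460
phi(d1) = 0.3888719736; exp(-qT) = 0.9880717129; exp(-rT) = 0.9569539575
N(-d1) = 0.4105515584
Delta = -exp(-qT) * N(-d1) = -0.9880717129 * 0.4105515584 = -0.405654

Answer: Delta = -0.405654


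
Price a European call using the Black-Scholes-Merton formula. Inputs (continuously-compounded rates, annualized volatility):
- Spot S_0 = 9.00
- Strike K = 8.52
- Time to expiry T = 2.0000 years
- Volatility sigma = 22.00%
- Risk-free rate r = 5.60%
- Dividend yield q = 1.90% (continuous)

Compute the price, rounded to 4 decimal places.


Answer: Price = 1.6142

Derivation:
d1 = (ln(S/K) + (r - q + 0.5*sigma^2) * T) / (sigma * sqrt(T)) = 0.56956884
d2 = d1 - sigma * sqrt(T) = 0.25844186
exp(-rT) = 0.89404426; exp(-qT) = 0.96271294
C = S_0 * exp(-qT) * N(d1) - K * exp(-rT) * N(d2)
N(d1) = 0.71551492; N(d2) = 0.60196704
C = 9.0000 * 0.96271294 * 0.71551492 - 8.5200 * 0.89404426 * 0.60196704 = 1.6142


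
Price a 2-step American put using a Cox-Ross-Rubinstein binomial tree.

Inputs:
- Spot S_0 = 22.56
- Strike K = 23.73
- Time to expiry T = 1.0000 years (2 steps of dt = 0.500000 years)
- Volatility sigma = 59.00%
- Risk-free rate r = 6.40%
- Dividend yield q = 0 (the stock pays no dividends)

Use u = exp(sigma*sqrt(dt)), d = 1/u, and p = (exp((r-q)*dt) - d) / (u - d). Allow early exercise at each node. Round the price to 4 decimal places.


Answer: Price = V(0,0) = 5.1205

Derivation:
dt = T/N = 0.500000
u = exp(sigma*sqrt(dt)) = 1.517695; d = 1/u = 0.658894
p = (exp((r-q)*dt) - d) / (u - d) = 0.435052
Discount per step: exp(-r*dt) = 0.968507
Stock lattice S(k, i) with i counting down-moves:
  k=0: S(0,0) = 22.5600
  k=1: S(1,0) = 34.2392; S(1,1) = 14.8646
  k=2: S(2,0) = 51.9647; S(2,1) = 22.5600; S(2,2) = 9.7942
Terminal payoffs V(N, i) = max(K - S_T, 0):
  V(2,0) = 0.000000; V(2,1) = 1.170000; V(2,2) = 13.935780
Backward induction: V(k, i) = exp(-r*dt) * [p * V(k+1, i) + (1-p) * V(k+1, i+1)]; then take max(V_cont, immediate exercise) for American.
  V(1,0) = exp(-r*dt) * [p*0.000000 + (1-p)*1.170000] = 0.640172; exercise = 0.000000; V(1,0) = max -> 0.640172
  V(1,1) = exp(-r*dt) * [p*1.170000 + (1-p)*13.935780] = 8.118018; exercise = 8.865357; V(1,1) = max -> 8.865357
  V(0,0) = exp(-r*dt) * [p*0.640172 + (1-p)*8.865357] = 5.120465; exercise = 1.170000; V(0,0) = max -> 5.120465


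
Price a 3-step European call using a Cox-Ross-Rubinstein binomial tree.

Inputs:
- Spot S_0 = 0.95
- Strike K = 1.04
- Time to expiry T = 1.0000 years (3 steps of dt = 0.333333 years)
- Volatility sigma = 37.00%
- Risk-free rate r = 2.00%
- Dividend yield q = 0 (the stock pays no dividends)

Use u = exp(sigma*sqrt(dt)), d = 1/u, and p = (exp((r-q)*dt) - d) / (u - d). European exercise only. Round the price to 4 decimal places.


dt = T/N = 0.333333
u = exp(sigma*sqrt(dt)) = 1.238152; d = 1/u = 0.807656
p = (exp((r-q)*dt) - d) / (u - d) = 0.462335
Discount per step: exp(-r*dt) = 0.993356
Stock lattice S(k, i) with i counting down-moves:
  k=0: S(0,0) = 0.9500
  k=1: S(1,0) = 1.1762; S(1,1) = 0.7673
  k=2: S(2,0) = 1.4564; S(2,1) = 0.9500; S(2,2) = 0.6197
  k=3: S(3,0) = 1.8032; S(3,1) = 1.1762; S(3,2) = 0.7673; S(3,3) = 0.5005
Terminal payoffs V(N, i) = max(S_T - K, 0):
  V(3,0) = 0.763205; V(3,1) = 0.136244; V(3,2) = 0.000000; V(3,3) = 0.000000
Backward induction: V(k, i) = exp(-r*dt) * [p * V(k+1, i) + (1-p) * V(k+1, i+1)].
  V(2,0) = exp(-r*dt) * [p*0.763205 + (1-p)*0.136244] = 0.423279
  V(2,1) = exp(-r*dt) * [p*0.136244 + (1-p)*0.000000] = 0.062572
  V(2,2) = exp(-r*dt) * [p*0.000000 + (1-p)*0.000000] = 0.000000
  V(1,0) = exp(-r*dt) * [p*0.423279 + (1-p)*0.062572] = 0.227815
  V(1,1) = exp(-r*dt) * [p*0.062572 + (1-p)*0.000000] = 0.028737
  V(0,0) = exp(-r*dt) * [p*0.227815 + (1-p)*0.028737] = 0.119975

Answer: Price = V(0,0) = 0.1200


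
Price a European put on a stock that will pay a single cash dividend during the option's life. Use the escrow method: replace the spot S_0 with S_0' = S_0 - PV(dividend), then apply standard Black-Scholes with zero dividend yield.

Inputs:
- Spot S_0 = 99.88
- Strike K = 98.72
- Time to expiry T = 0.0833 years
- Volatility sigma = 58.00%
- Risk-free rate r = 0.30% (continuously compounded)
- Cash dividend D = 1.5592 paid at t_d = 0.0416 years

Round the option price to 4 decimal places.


Answer: Price = 6.7598

Derivation:
PV(D) = D * exp(-r * t_d) = 1.5592 * 0.99987521 = 1.55900542
S_0' = S_0 - PV(D) = 99.8800 - 1.55900542 = 98.32099458
d1 = (ln(S_0'/K) + (r + sigma^2/2)*T) / (sigma*sqrt(T)) = 0.06099819
d2 = d1 - sigma*sqrt(T) = -0.10639990
exp(-rT) = 0.99975013
N(-d1) = 0.47568032; N(-d2) = 0.54236746
P = K * exp(-rT) * N(-d2) - S_0' * N(-d1) = 98.7200 * 0.99975013 * 0.54236746 - 98.32099458 * 0.47568032 = 6.7598


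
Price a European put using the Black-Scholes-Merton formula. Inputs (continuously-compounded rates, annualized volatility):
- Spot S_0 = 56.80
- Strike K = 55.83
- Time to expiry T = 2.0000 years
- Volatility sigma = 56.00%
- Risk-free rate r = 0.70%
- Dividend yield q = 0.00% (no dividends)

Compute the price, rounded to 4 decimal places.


Answer: Price = 16.3584

Derivation:
d1 = (ln(S/K) + (r - q + 0.5*sigma^2) * T) / (sigma * sqrt(T)) = 0.43540727
d2 = d1 - sigma * sqrt(T) = -0.35655232
exp(-rT) = 0.98609754; exp(-qT) = 1.00000000
P = K * exp(-rT) * N(-d2) - S_0 * exp(-qT) * N(-d1)
N(-d1) = 0.33163342; N(-d2) = 0.63928651
P = 55.8300 * 0.98609754 * 0.63928651 - 56.8000 * 1.00000000 * 0.33163342 = 16.3584


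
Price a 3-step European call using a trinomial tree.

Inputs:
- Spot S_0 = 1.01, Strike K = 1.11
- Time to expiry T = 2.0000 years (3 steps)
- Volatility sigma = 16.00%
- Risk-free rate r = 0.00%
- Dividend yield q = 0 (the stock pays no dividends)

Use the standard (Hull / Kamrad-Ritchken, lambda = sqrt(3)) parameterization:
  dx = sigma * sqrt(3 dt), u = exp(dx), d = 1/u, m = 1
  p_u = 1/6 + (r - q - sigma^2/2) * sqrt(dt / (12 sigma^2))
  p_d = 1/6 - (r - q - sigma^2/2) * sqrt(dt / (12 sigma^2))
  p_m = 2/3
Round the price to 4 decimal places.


Answer: Price = V(0,0) = 0.0565

Derivation:
dt = T/N = 0.666667; dx = sigma*sqrt(3*dt) = 0.226274
u = exp(dx) = 1.253919; d = 1/u = 0.797499
p_u = 0.147810, p_m = 0.666667, p_d = 0.185523
Discount per step: exp(-r*dt) = 1.000000
Stock lattice S(k, j) with j the centered position index:
  k=0: S(0,+0) = 1.0100
  k=1: S(1,-1) = 0.8055; S(1,+0) = 1.0100; S(1,+1) = 1.2665
  k=2: S(2,-2) = 0.6424; S(2,-1) = 0.8055; S(2,+0) = 1.0100; S(2,+1) = 1.2665; S(2,+2) = 1.5880
  k=3: S(3,-3) = 0.5123; S(3,-2) = 0.6424; S(3,-1) = 0.8055; S(3,+0) = 1.0100; S(3,+1) = 1.2665; S(3,+2) = 1.5880; S(3,+3) = 1.9913
Terminal payoffs V(N, j) = max(S_T - K, 0):
  V(3,-3) = 0.000000; V(3,-2) = 0.000000; V(3,-1) = 0.000000; V(3,+0) = 0.000000; V(3,+1) = 0.156459; V(3,+2) = 0.478037; V(3,+3) = 0.881270
Backward induction: V(k, j) = exp(-r*dt) * [p_u * V(k+1, j+1) + p_m * V(k+1, j) + p_d * V(k+1, j-1)]
  V(2,-2) = exp(-r*dt) * [p_u*0.000000 + p_m*0.000000 + p_d*0.000000] = 0.000000
  V(2,-1) = exp(-r*dt) * [p_u*0.000000 + p_m*0.000000 + p_d*0.000000] = 0.000000
  V(2,+0) = exp(-r*dt) * [p_u*0.156459 + p_m*0.000000 + p_d*0.000000] = 0.023126
  V(2,+1) = exp(-r*dt) * [p_u*0.478037 + p_m*0.156459 + p_d*0.000000] = 0.174965
  V(2,+2) = exp(-r*dt) * [p_u*0.881270 + p_m*0.478037 + p_d*0.156459] = 0.477979
  V(1,-1) = exp(-r*dt) * [p_u*0.023126 + p_m*0.000000 + p_d*0.000000] = 0.003418
  V(1,+0) = exp(-r*dt) * [p_u*0.174965 + p_m*0.023126 + p_d*0.000000] = 0.041279
  V(1,+1) = exp(-r*dt) * [p_u*0.477979 + p_m*0.174965 + p_d*0.023126] = 0.191584
  V(0,+0) = exp(-r*dt) * [p_u*0.191584 + p_m*0.041279 + p_d*0.003418] = 0.056472


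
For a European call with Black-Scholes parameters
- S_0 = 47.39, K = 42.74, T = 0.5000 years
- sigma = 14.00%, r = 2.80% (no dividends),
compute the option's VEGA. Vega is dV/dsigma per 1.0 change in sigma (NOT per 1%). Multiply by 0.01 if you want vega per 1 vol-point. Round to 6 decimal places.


d1 = 1.2341638323; d2 = 1.1351688829
phi(d1) = 0.1862773260; exp(-qT) = 1.0000000000; exp(-rT) = 0.9860975443
Vega = S * exp(-qT) * phi(d1) * sqrt(T) = 47.3900 * 1.0000000000 * 0.1862773260 * 0.7071067812 = 6.242114

Answer: Vega = 6.242114


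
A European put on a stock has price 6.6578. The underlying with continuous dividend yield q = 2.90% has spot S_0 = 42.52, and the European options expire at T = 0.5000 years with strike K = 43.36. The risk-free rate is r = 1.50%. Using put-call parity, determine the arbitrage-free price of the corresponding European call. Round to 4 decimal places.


Answer: Call price = 5.5297

Derivation:
Put-call parity: C - P = S_0 * exp(-qT) - K * exp(-rT).
S_0 * exp(-qT) = 42.5200 * 0.98560462 = 41.90790839
K * exp(-rT) = 43.3600 * 0.99252805 = 43.03601646
C = P + S*exp(-qT) - K*exp(-rT)
C = 6.6578 + 41.90790839 - 43.03601646 = 5.5297


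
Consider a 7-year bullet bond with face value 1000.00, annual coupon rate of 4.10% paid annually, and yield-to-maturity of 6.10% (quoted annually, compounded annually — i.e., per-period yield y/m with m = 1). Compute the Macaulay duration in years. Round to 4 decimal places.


Answer: Macaulay duration = 6.1696 years

Derivation:
Coupon per period c = face * coupon_rate / m = 41.000000
Periods per year m = 1; per-period yield y/m = 0.061000
Number of cashflows N = 7
Cashflows (t years, CF_t, discount factor 1/(1+y/m)^(m*t), PV):
  t = 1.0000: CF_t = 41.000000, DF = 0.942507, PV = 38.642790
  t = 2.0000: CF_t = 41.000000, DF = 0.888320, PV = 36.421103
  t = 3.0000: CF_t = 41.000000, DF = 0.837247, PV = 34.327147
  t = 4.0000: CF_t = 41.000000, DF = 0.789112, PV = 32.353578
  t = 5.0000: CF_t = 41.000000, DF = 0.743743, PV = 30.493476
  t = 6.0000: CF_t = 41.000000, DF = 0.700983, PV = 28.740317
  t = 7.0000: CF_t = 1041.000000, DF = 0.660682, PV = 687.769705
Price P = sum_t PV_t = 888.748116
Macaulay numerator sum_t t * PV_t:
  t * PV_t at t = 1.0000: 38.642790
  t * PV_t at t = 2.0000: 72.842205
  t * PV_t at t = 3.0000: 102.981440
  t * PV_t at t = 4.0000: 129.414313
  t * PV_t at t = 5.0000: 152.467381
  t * PV_t at t = 6.0000: 172.441902
  t * PV_t at t = 7.0000: 4814.387937
Macaulay duration D = (sum_t t * PV_t) / P = 5483.177968 / 888.748116 = 6.169552


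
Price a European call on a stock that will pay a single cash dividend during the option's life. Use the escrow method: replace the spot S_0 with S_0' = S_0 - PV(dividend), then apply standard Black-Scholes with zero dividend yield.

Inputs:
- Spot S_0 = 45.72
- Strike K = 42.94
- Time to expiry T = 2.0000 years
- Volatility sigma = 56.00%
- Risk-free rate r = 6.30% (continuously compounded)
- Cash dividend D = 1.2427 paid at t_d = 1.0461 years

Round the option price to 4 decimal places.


PV(D) = D * exp(-r * t_d) = 1.2427 * 0.93622046 = 1.16344116
S_0' = S_0 - PV(D) = 45.7200 - 1.16344116 = 44.55655884
d1 = (ln(S_0'/K) + (r + sigma^2/2)*T) / (sigma*sqrt(T)) = 0.60174228
d2 = d1 - sigma*sqrt(T) = -0.19021731
exp(-rT) = 0.88161485
N(d1) = 0.72632715; N(d2) = 0.42456942
C = S_0' * N(d1) - K * exp(-rT) * N(d2) = 44.55655884 * 0.72632715 - 42.9400 * 0.88161485 * 0.42456942 = 16.2899

Answer: Price = 16.2899


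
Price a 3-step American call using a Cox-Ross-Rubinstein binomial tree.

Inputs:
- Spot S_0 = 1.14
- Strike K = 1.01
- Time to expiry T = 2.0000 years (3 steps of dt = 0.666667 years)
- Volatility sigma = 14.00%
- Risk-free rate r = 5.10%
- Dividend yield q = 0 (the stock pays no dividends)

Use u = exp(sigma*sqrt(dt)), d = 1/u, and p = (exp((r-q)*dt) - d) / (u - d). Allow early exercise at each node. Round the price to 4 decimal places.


Answer: Price = V(0,0) = 0.2377

Derivation:
dt = T/N = 0.666667
u = exp(sigma*sqrt(dt)) = 1.121099; d = 1/u = 0.891982
p = (exp((r-q)*dt) - d) / (u - d) = 0.622401
Discount per step: exp(-r*dt) = 0.966572
Stock lattice S(k, i) with i counting down-moves:
  k=0: S(0,0) = 1.1400
  k=1: S(1,0) = 1.2781; S(1,1) = 1.0169
  k=2: S(2,0) = 1.4328; S(2,1) = 1.1400; S(2,2) = 0.9070
  k=3: S(3,0) = 1.6063; S(3,1) = 1.2781; S(3,2) = 1.0169; S(3,3) = 0.8090
Terminal payoffs V(N, i) = max(S_T - K, 0):
  V(3,0) = 0.596338; V(3,1) = 0.268053; V(3,2) = 0.006859; V(3,3) = 0.000000
Backward induction: V(k, i) = exp(-r*dt) * [p * V(k+1, i) + (1-p) * V(k+1, i+1)]; then take max(V_cont, immediate exercise) for American.
  V(2,0) = exp(-r*dt) * [p*0.596338 + (1-p)*0.268053] = 0.456587; exercise = 0.422824; V(2,0) = max -> 0.456587
  V(2,1) = exp(-r*dt) * [p*0.268053 + (1-p)*0.006859] = 0.163763; exercise = 0.130000; V(2,1) = max -> 0.163763
  V(2,2) = exp(-r*dt) * [p*0.006859 + (1-p)*0.000000] = 0.004127; exercise = 0.000000; V(2,2) = max -> 0.004127
  V(1,0) = exp(-r*dt) * [p*0.456587 + (1-p)*0.163763] = 0.334450; exercise = 0.268053; V(1,0) = max -> 0.334450
  V(1,1) = exp(-r*dt) * [p*0.163763 + (1-p)*0.004127] = 0.100025; exercise = 0.006859; V(1,1) = max -> 0.100025
  V(0,0) = exp(-r*dt) * [p*0.334450 + (1-p)*0.100025] = 0.237710; exercise = 0.130000; V(0,0) = max -> 0.237710


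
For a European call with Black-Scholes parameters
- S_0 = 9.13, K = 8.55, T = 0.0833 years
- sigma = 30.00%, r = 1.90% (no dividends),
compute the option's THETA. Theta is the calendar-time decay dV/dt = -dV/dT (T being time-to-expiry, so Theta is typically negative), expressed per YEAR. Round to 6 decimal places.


d1 = 0.8196042371; d2 = 0.7330190190
phi(d1) = 0.2851288528; exp(-qT) = 1.0000000000; exp(-rT) = 0.9984185518
Theta = -S*exp(-qT)*phi(d1)*sigma/(2*sqrt(T)) - r*K*exp(-rT)*N(d2) + q*S*exp(-qT)*N(d1)
N(d1) = 0.7937791213; N(d2) = 0.7682265852; sqrt(T) = 0.2886173938
Term 1 = -9.1300 * 1.0000000000 * 0.2851288528 * 0.3000 / (2 * 0.2886173938) = -1.3529467464
Term 2 = -0.0190 * 8.5500 * 0.9984185518 * 0.7682265852 = -0.1246010465
Term 3 = 0 (no dividend yield, q = 0)
Theta = -1.3529467464 + (-0.1246010465) + (0.0000000000) = -1.477548

Answer: Theta = -1.477548


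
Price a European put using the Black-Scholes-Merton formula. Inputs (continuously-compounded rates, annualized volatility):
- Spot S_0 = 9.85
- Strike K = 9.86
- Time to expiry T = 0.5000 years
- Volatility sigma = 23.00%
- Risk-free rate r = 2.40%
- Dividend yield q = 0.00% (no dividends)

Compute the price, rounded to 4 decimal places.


Answer: Price = 0.5825

Derivation:
d1 = (ln(S/K) + (r - q + 0.5*sigma^2) * T) / (sigma * sqrt(T)) = 0.14886311
d2 = d1 - sigma * sqrt(T) = -0.01377145
exp(-rT) = 0.98807171; exp(-qT) = 1.00000000
P = K * exp(-rT) * N(-d2) - S_0 * exp(-qT) * N(-d1)
N(-d1) = 0.44083082; N(-d2) = 0.50549384
P = 9.8600 * 0.98807171 * 0.50549384 - 9.8500 * 1.00000000 * 0.44083082 = 0.5825


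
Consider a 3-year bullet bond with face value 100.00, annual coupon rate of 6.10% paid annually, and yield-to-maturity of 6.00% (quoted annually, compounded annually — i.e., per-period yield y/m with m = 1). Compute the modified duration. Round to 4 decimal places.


Coupon per period c = face * coupon_rate / m = 6.100000
Periods per year m = 1; per-period yield y/m = 0.060000
Number of cashflows N = 3
Cashflows (t years, CF_t, discount factor 1/(1+y/m)^(m*t), PV):
  t = 1.0000: CF_t = 6.100000, DF = 0.943396, PV = 5.754717
  t = 2.0000: CF_t = 6.100000, DF = 0.889996, PV = 5.428978
  t = 3.0000: CF_t = 106.100000, DF = 0.839619, PV = 89.083606
Price P = sum_t PV_t = 100.267301
First compute Macaulay numerator sum_t t * PV_t:
  t * PV_t at t = 1.0000: 5.754717
  t * PV_t at t = 2.0000: 10.857957
  t * PV_t at t = 3.0000: 267.250818
Macaulay duration D = 283.863491 / 100.267301 = 2.831067
Modified duration = D / (1 + y/m) = 2.831067 / (1 + 0.060000) = 2.670818

Answer: Modified duration = 2.6708


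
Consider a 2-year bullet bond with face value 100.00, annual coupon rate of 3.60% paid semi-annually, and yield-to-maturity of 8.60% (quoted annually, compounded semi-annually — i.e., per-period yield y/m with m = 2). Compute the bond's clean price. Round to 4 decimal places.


Coupon per period c = face * coupon_rate / m = 1.800000
Periods per year m = 2; per-period yield y/m = 0.043000
Number of cashflows N = 4
Cashflows (t years, CF_t, discount factor 1/(1+y/m)^(m*t), PV):
  t = 0.5000: CF_t = 1.800000, DF = 0.958773, PV = 1.725791
  t = 1.0000: CF_t = 1.800000, DF = 0.919245, PV = 1.654641
  t = 1.5000: CF_t = 1.800000, DF = 0.881347, PV = 1.586425
  t = 2.0000: CF_t = 101.800000, DF = 0.845012, PV = 86.022200
Price P = sum_t PV_t = 90.989057

Answer: Price = 90.9891


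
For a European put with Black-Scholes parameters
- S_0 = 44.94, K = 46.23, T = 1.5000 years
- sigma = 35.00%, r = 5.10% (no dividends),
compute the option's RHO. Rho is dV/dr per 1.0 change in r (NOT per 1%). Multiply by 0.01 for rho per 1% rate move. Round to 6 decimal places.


Answer: Rho = -34.725585

Derivation:
d1 = 0.3267720300; d2 = -0.1018886750
phi(d1) = 0.3782013652; exp(-qT) = 1.0000000000; exp(-rT) = 0.9263529143
N(-d2) = 0.5405774804
Rho = -K*T*exp(-rT)*N(-d2) = -46.2300 * 1.5000 * 0.9263529143 * 0.5405774804 = -34.725585


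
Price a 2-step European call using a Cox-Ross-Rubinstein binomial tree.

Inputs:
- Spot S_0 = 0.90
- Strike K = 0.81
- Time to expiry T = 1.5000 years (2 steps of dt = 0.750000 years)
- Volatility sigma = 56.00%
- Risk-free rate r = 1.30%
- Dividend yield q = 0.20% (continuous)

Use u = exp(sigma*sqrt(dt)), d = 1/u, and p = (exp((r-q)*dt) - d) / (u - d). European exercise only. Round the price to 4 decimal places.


Answer: Price = V(0,0) = 0.2744

Derivation:
dt = T/N = 0.750000
u = exp(sigma*sqrt(dt)) = 1.624133; d = 1/u = 0.615713
p = (exp((r-q)*dt) - d) / (u - d) = 0.389293
Discount per step: exp(-r*dt) = 0.990297
Stock lattice S(k, i) with i counting down-moves:
  k=0: S(0,0) = 0.9000
  k=1: S(1,0) = 1.4617; S(1,1) = 0.5541
  k=2: S(2,0) = 2.3740; S(2,1) = 0.9000; S(2,2) = 0.3412
Terminal payoffs V(N, i) = max(S_T - K, 0):
  V(2,0) = 1.564028; V(2,1) = 0.090000; V(2,2) = 0.000000
Backward induction: V(k, i) = exp(-r*dt) * [p * V(k+1, i) + (1-p) * V(k+1, i+1)].
  V(1,0) = exp(-r*dt) * [p*1.564028 + (1-p)*0.090000] = 0.657388
  V(1,1) = exp(-r*dt) * [p*0.090000 + (1-p)*0.000000] = 0.034696
  V(0,0) = exp(-r*dt) * [p*0.657388 + (1-p)*0.034696] = 0.274417


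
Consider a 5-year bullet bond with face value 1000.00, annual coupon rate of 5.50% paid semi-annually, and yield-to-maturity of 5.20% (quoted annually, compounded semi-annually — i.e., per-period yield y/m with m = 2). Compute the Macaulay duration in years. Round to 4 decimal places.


Coupon per period c = face * coupon_rate / m = 27.500000
Periods per year m = 2; per-period yield y/m = 0.026000
Number of cashflows N = 10
Cashflows (t years, CF_t, discount factor 1/(1+y/m)^(m*t), PV):
  t = 0.5000: CF_t = 27.500000, DF = 0.974659, PV = 26.803119
  t = 1.0000: CF_t = 27.500000, DF = 0.949960, PV = 26.123898
  t = 1.5000: CF_t = 27.500000, DF = 0.925887, PV = 25.461888
  t = 2.0000: CF_t = 27.500000, DF = 0.902424, PV = 24.816655
  t = 2.5000: CF_t = 27.500000, DF = 0.879555, PV = 24.187773
  t = 3.0000: CF_t = 27.500000, DF = 0.857266, PV = 23.574828
  t = 3.5000: CF_t = 27.500000, DF = 0.835542, PV = 22.977415
  t = 4.0000: CF_t = 27.500000, DF = 0.814369, PV = 22.395141
  t = 4.5000: CF_t = 27.500000, DF = 0.793732, PV = 21.827623
  t = 5.0000: CF_t = 1027.500000, DF = 0.773618, PV = 794.892177
Price P = sum_t PV_t = 1013.060518
Macaulay numerator sum_t t * PV_t:
  t * PV_t at t = 0.5000: 13.401559
  t * PV_t at t = 1.0000: 26.123898
  t * PV_t at t = 1.5000: 38.192833
  t * PV_t at t = 2.0000: 49.633311
  t * PV_t at t = 2.5000: 60.469433
  t * PV_t at t = 3.0000: 70.724483
  t * PV_t at t = 3.5000: 80.420953
  t * PV_t at t = 4.0000: 89.580565
  t * PV_t at t = 4.5000: 98.224304
  t * PV_t at t = 5.0000: 3974.460884
Macaulay duration D = (sum_t t * PV_t) / P = 4501.232224 / 1013.060518 = 4.443202

Answer: Macaulay duration = 4.4432 years


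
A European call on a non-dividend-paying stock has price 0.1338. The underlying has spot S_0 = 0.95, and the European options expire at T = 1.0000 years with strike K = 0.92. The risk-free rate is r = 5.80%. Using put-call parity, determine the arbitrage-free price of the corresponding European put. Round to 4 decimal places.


Put-call parity: C - P = S_0 * exp(-qT) - K * exp(-rT).
S_0 * exp(-qT) = 0.9500 * 1.00000000 = 0.95000000
K * exp(-rT) = 0.9200 * 0.94364995 = 0.86815795
P = C - S*exp(-qT) + K*exp(-rT)
P = 0.1338 - 0.95000000 + 0.86815795 = 0.0520

Answer: Put price = 0.0520


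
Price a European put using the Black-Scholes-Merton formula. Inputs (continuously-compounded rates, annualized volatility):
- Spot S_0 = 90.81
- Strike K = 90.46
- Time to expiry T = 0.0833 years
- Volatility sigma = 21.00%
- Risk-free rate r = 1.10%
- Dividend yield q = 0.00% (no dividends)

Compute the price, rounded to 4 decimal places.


Answer: Price = 1.9806

Derivation:
d1 = (ln(S/K) + (r - q + 0.5*sigma^2) * T) / (sigma * sqrt(T)) = 0.10913629
d2 = d1 - sigma * sqrt(T) = 0.04852664
exp(-rT) = 0.99908412; exp(-qT) = 1.00000000
P = K * exp(-rT) * N(-d2) - S_0 * exp(-qT) * N(-d1)
N(-d1) = 0.45654720; N(-d2) = 0.48064827
P = 90.4600 * 0.99908412 * 0.48064827 - 90.8100 * 1.00000000 * 0.45654720 = 1.9806


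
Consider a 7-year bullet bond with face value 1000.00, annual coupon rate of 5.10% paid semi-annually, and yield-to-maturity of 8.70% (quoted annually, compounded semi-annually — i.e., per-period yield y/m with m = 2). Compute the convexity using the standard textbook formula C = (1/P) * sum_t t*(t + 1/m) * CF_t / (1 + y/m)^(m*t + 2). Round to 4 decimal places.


Answer: Convexity = 37.7610

Derivation:
Coupon per period c = face * coupon_rate / m = 25.500000
Periods per year m = 2; per-period yield y/m = 0.043500
Number of cashflows N = 14
Cashflows (t years, CF_t, discount factor 1/(1+y/m)^(m*t), PV):
  t = 0.5000: CF_t = 25.500000, DF = 0.958313, PV = 24.436991
  t = 1.0000: CF_t = 25.500000, DF = 0.918365, PV = 23.418295
  t = 1.5000: CF_t = 25.500000, DF = 0.880081, PV = 22.442065
  t = 2.0000: CF_t = 25.500000, DF = 0.843393, PV = 21.506531
  t = 2.5000: CF_t = 25.500000, DF = 0.808235, PV = 20.609996
  t = 3.0000: CF_t = 25.500000, DF = 0.774543, PV = 19.750835
  t = 3.5000: CF_t = 25.500000, DF = 0.742254, PV = 18.927489
  t = 4.0000: CF_t = 25.500000, DF = 0.711312, PV = 18.138466
  t = 4.5000: CF_t = 25.500000, DF = 0.681660, PV = 17.382334
  t = 5.0000: CF_t = 25.500000, DF = 0.653244, PV = 16.657723
  t = 5.5000: CF_t = 25.500000, DF = 0.626013, PV = 15.963319
  t = 6.0000: CF_t = 25.500000, DF = 0.599916, PV = 15.297862
  t = 6.5000: CF_t = 25.500000, DF = 0.574908, PV = 14.660146
  t = 7.0000: CF_t = 1025.500000, DF = 0.550942, PV = 564.990723
Price P = sum_t PV_t = 814.182776
Convexity numerator sum_t t*(t + 1/m) * CF_t / (1+y/m)^(m*t + 2):
  t = 0.5000: term = 11.221033
  t = 1.0000: term = 32.259797
  t = 1.5000: term = 61.829989
  t = 2.0000: term = 98.754175
  t = 2.5000: term = 141.956169
  t = 3.0000: term = 190.453892
  t = 3.5000: term = 243.352681
  t = 4.0000: term = 299.839021
  t = 4.5000: term = 359.174678
  t = 5.0000: term = 420.691206
  t = 5.5000: term = 483.784808
  t = 6.0000: term = 547.911530
  t = 6.5000: term = 612.582768
  t = 7.0000: term = 27240.540073
Convexity = (1/P) * sum = 30744.351820 / 814.182776 = 37.760995


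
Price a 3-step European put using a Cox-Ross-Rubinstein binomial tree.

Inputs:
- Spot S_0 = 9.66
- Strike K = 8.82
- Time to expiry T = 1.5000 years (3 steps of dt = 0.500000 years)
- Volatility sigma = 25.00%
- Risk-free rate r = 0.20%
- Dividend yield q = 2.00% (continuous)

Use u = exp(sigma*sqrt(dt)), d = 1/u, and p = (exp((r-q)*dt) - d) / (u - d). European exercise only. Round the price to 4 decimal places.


Answer: Price = V(0,0) = 0.8797

Derivation:
dt = T/N = 0.500000
u = exp(sigma*sqrt(dt)) = 1.193365; d = 1/u = 0.837967
p = (exp((r-q)*dt) - d) / (u - d) = 0.430710
Discount per step: exp(-r*dt) = 0.999000
Stock lattice S(k, i) with i counting down-moves:
  k=0: S(0,0) = 9.6600
  k=1: S(1,0) = 11.5279; S(1,1) = 8.0948
  k=2: S(2,0) = 13.7570; S(2,1) = 9.6600; S(2,2) = 6.7831
  k=3: S(3,0) = 16.4171; S(3,1) = 11.5279; S(3,2) = 8.0948; S(3,3) = 5.6840
Terminal payoffs V(N, i) = max(K - S_T, 0):
  V(3,0) = 0.000000; V(3,1) = 0.000000; V(3,2) = 0.725240; V(3,3) = 3.135953
Backward induction: V(k, i) = exp(-r*dt) * [p * V(k+1, i) + (1-p) * V(k+1, i+1)].
  V(2,0) = exp(-r*dt) * [p*0.000000 + (1-p)*0.000000] = 0.000000
  V(2,1) = exp(-r*dt) * [p*0.000000 + (1-p)*0.725240] = 0.412459
  V(2,2) = exp(-r*dt) * [p*0.725240 + (1-p)*3.135953] = 2.095537
  V(1,0) = exp(-r*dt) * [p*0.000000 + (1-p)*0.412459] = 0.234574
  V(1,1) = exp(-r*dt) * [p*0.412459 + (1-p)*2.095537] = 1.369248
  V(0,0) = exp(-r*dt) * [p*0.234574 + (1-p)*1.369248] = 0.879652


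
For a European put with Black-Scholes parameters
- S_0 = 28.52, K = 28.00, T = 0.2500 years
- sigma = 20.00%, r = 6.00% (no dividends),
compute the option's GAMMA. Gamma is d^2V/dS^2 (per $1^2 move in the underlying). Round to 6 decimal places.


d1 = 0.3840108537; d2 = 0.2840108537
phi(d1) = 0.3705856447; exp(-qT) = 1.0000000000; exp(-rT) = 0.9851119396
Gamma = exp(-qT) * phi(d1) / (S * sigma * sqrt(T)) = 1.0000000000 * 0.3705856447 / (28.5200 * 0.2000 * 0.5000000000) = 0.129939

Answer: Gamma = 0.129939


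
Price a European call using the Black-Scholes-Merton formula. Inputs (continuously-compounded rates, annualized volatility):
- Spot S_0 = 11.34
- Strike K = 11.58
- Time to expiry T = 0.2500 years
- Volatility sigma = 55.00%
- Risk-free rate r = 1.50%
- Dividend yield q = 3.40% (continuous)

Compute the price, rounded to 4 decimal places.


Answer: Price = 1.1048

Derivation:
d1 = (ln(S/K) + (r - q + 0.5*sigma^2) * T) / (sigma * sqrt(T)) = 0.04407028
d2 = d1 - sigma * sqrt(T) = -0.23092972
exp(-rT) = 0.99625702; exp(-qT) = 0.99153602
C = S_0 * exp(-qT) * N(d1) - K * exp(-rT) * N(d2)
N(d1) = 0.51757581; N(d2) = 0.40868470
C = 11.3400 * 0.99153602 * 0.51757581 - 11.5800 * 0.99625702 * 0.40868470 = 1.1048


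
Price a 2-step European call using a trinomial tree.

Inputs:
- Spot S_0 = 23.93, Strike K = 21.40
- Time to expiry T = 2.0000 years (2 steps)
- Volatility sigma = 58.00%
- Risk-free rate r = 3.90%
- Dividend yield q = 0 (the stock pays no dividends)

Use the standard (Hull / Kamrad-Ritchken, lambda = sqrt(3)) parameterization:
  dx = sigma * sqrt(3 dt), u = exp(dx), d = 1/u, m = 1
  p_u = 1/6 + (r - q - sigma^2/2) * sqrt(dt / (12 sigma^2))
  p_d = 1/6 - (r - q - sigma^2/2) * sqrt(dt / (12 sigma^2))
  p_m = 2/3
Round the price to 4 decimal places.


Answer: Price = V(0,0) = 8.2208

Derivation:
dt = T/N = 1.000000; dx = sigma*sqrt(3*dt) = 1.004589
u = exp(dx) = 2.730786; d = 1/u = 0.366195
p_u = 0.102362, p_m = 0.666667, p_d = 0.230972
Discount per step: exp(-r*dt) = 0.961751
Stock lattice S(k, j) with j the centered position index:
  k=0: S(0,+0) = 23.9300
  k=1: S(1,-1) = 8.7630; S(1,+0) = 23.9300; S(1,+1) = 65.3477
  k=2: S(2,-2) = 3.2090; S(2,-1) = 8.7630; S(2,+0) = 23.9300; S(2,+1) = 65.3477; S(2,+2) = 178.4506
Terminal payoffs V(N, j) = max(S_T - K, 0):
  V(2,-2) = 0.000000; V(2,-1) = 0.000000; V(2,+0) = 2.530000; V(2,+1) = 43.947708; V(2,+2) = 157.050605
Backward induction: V(k, j) = exp(-r*dt) * [p_u * V(k+1, j+1) + p_m * V(k+1, j) + p_d * V(k+1, j-1)]
  V(1,-1) = exp(-r*dt) * [p_u*2.530000 + p_m*0.000000 + p_d*0.000000] = 0.249070
  V(1,+0) = exp(-r*dt) * [p_u*43.947708 + p_m*2.530000 + p_d*0.000000] = 5.948652
  V(1,+1) = exp(-r*dt) * [p_u*157.050605 + p_m*43.947708 + p_d*2.530000] = 44.200920
  V(0,+0) = exp(-r*dt) * [p_u*44.200920 + p_m*5.948652 + p_d*0.249070] = 8.220835


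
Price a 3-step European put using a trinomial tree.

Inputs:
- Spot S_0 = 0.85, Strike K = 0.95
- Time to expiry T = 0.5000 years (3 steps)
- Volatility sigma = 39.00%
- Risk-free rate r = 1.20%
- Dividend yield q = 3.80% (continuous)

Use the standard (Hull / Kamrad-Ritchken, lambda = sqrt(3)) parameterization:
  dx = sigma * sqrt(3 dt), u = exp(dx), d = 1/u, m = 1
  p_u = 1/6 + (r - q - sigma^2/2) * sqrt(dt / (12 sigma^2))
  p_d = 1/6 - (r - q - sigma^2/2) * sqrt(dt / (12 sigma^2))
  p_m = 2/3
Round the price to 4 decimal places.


Answer: Price = V(0,0) = 0.1649

Derivation:
dt = T/N = 0.166667; dx = sigma*sqrt(3*dt) = 0.275772
u = exp(dx) = 1.317547; d = 1/u = 0.758986
p_u = 0.135829, p_m = 0.666667, p_d = 0.197504
Discount per step: exp(-r*dt) = 0.998002
Stock lattice S(k, j) with j the centered position index:
  k=0: S(0,+0) = 0.8500
  k=1: S(1,-1) = 0.6451; S(1,+0) = 0.8500; S(1,+1) = 1.1199
  k=2: S(2,-2) = 0.4897; S(2,-1) = 0.6451; S(2,+0) = 0.8500; S(2,+1) = 1.1199; S(2,+2) = 1.4755
  k=3: S(3,-3) = 0.3716; S(3,-2) = 0.4897; S(3,-1) = 0.6451; S(3,+0) = 0.8500; S(3,+1) = 1.1199; S(3,+2) = 1.4755; S(3,+3) = 1.9441
Terminal payoffs V(N, j) = max(K - S_T, 0):
  V(3,-3) = 0.578362; V(3,-2) = 0.460349; V(3,-1) = 0.304862; V(3,+0) = 0.100000; V(3,+1) = 0.000000; V(3,+2) = 0.000000; V(3,+3) = 0.000000
Backward induction: V(k, j) = exp(-r*dt) * [p_u * V(k+1, j+1) + p_m * V(k+1, j) + p_d * V(k+1, j-1)]
  V(2,-2) = exp(-r*dt) * [p_u*0.304862 + p_m*0.460349 + p_d*0.578362] = 0.461613
  V(2,-1) = exp(-r*dt) * [p_u*0.100000 + p_m*0.304862 + p_d*0.460349] = 0.307130
  V(2,+0) = exp(-r*dt) * [p_u*0.000000 + p_m*0.100000 + p_d*0.304862] = 0.126625
  V(2,+1) = exp(-r*dt) * [p_u*0.000000 + p_m*0.000000 + p_d*0.100000] = 0.019711
  V(2,+2) = exp(-r*dt) * [p_u*0.000000 + p_m*0.000000 + p_d*0.000000] = 0.000000
  V(1,-1) = exp(-r*dt) * [p_u*0.126625 + p_m*0.307130 + p_d*0.461613] = 0.312498
  V(1,+0) = exp(-r*dt) * [p_u*0.019711 + p_m*0.126625 + p_d*0.307130] = 0.147458
  V(1,+1) = exp(-r*dt) * [p_u*0.000000 + p_m*0.019711 + p_d*0.126625] = 0.038073
  V(0,+0) = exp(-r*dt) * [p_u*0.038073 + p_m*0.147458 + p_d*0.312498] = 0.164866


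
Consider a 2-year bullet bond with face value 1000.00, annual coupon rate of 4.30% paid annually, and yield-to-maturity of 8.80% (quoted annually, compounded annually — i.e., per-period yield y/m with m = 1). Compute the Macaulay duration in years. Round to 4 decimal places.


Answer: Macaulay duration = 1.9571 years

Derivation:
Coupon per period c = face * coupon_rate / m = 43.000000
Periods per year m = 1; per-period yield y/m = 0.088000
Number of cashflows N = 2
Cashflows (t years, CF_t, discount factor 1/(1+y/m)^(m*t), PV):
  t = 1.0000: CF_t = 43.000000, DF = 0.919118, PV = 39.522059
  t = 2.0000: CF_t = 1043.000000, DF = 0.844777, PV = 881.102671
Price P = sum_t PV_t = 920.624730
Macaulay numerator sum_t t * PV_t:
  t * PV_t at t = 1.0000: 39.522059
  t * PV_t at t = 2.0000: 1762.205342
Macaulay duration D = (sum_t t * PV_t) / P = 1801.727401 / 920.624730 = 1.957070


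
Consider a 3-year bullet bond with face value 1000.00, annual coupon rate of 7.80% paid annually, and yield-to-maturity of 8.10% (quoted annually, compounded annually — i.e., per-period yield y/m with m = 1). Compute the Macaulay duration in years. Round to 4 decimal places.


Coupon per period c = face * coupon_rate / m = 78.000000
Periods per year m = 1; per-period yield y/m = 0.081000
Number of cashflows N = 3
Cashflows (t years, CF_t, discount factor 1/(1+y/m)^(m*t), PV):
  t = 1.0000: CF_t = 78.000000, DF = 0.925069, PV = 72.155412
  t = 2.0000: CF_t = 78.000000, DF = 0.855753, PV = 66.748762
  t = 3.0000: CF_t = 1078.000000, DF = 0.791631, PV = 853.378465
Price P = sum_t PV_t = 992.282638
Macaulay numerator sum_t t * PV_t:
  t * PV_t at t = 1.0000: 72.155412
  t * PV_t at t = 2.0000: 133.497524
  t * PV_t at t = 3.0000: 2560.135394
Macaulay duration D = (sum_t t * PV_t) / P = 2765.788329 / 992.282638 = 2.787299

Answer: Macaulay duration = 2.7873 years


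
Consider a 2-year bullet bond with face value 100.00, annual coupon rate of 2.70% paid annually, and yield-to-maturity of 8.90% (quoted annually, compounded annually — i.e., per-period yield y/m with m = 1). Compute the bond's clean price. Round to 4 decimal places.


Answer: Price = 89.0787

Derivation:
Coupon per period c = face * coupon_rate / m = 2.700000
Periods per year m = 1; per-period yield y/m = 0.089000
Number of cashflows N = 2
Cashflows (t years, CF_t, discount factor 1/(1+y/m)^(m*t), PV):
  t = 1.0000: CF_t = 2.700000, DF = 0.918274, PV = 2.479339
  t = 2.0000: CF_t = 102.700000, DF = 0.843226, PV = 86.599360
Price P = sum_t PV_t = 89.078699


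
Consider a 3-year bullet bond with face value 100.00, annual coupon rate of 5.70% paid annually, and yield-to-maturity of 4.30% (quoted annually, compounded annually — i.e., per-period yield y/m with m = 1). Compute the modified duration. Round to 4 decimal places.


Answer: Modified duration = 2.7271

Derivation:
Coupon per period c = face * coupon_rate / m = 5.700000
Periods per year m = 1; per-period yield y/m = 0.043000
Number of cashflows N = 3
Cashflows (t years, CF_t, discount factor 1/(1+y/m)^(m*t), PV):
  t = 1.0000: CF_t = 5.700000, DF = 0.958773, PV = 5.465005
  t = 2.0000: CF_t = 5.700000, DF = 0.919245, PV = 5.239698
  t = 3.0000: CF_t = 105.700000, DF = 0.881347, PV = 93.158409
Price P = sum_t PV_t = 103.863111
First compute Macaulay numerator sum_t t * PV_t:
  t * PV_t at t = 1.0000: 5.465005
  t * PV_t at t = 2.0000: 10.479396
  t * PV_t at t = 3.0000: 279.475226
Macaulay duration D = 295.419627 / 103.863111 = 2.844317
Modified duration = D / (1 + y/m) = 2.844317 / (1 + 0.043000) = 2.727054


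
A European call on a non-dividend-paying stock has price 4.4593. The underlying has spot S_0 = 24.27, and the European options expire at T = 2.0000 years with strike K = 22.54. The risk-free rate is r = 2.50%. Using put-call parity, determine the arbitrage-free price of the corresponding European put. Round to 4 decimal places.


Answer: Put price = 1.6300

Derivation:
Put-call parity: C - P = S_0 * exp(-qT) - K * exp(-rT).
S_0 * exp(-qT) = 24.2700 * 1.00000000 = 24.27000000
K * exp(-rT) = 22.5400 * 0.95122942 = 21.44071123
P = C - S*exp(-qT) + K*exp(-rT)
P = 4.4593 - 24.27000000 + 21.44071123 = 1.6300


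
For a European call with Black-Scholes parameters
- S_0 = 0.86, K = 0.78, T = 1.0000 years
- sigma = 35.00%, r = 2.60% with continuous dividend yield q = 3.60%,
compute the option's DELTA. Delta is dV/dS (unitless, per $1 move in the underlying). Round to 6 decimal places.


Answer: Delta = 0.641221

Derivation:
d1 = 0.4253956273; d2 = 0.0753956273
phi(d1) = 0.3644305601; exp(-qT) = 0.9646402935; exp(-rT) = 0.9743350896
N(d1) = 0.6647258534
Delta = exp(-qT) * N(d1) = 0.9646402935 * 0.6647258534 = 0.641221


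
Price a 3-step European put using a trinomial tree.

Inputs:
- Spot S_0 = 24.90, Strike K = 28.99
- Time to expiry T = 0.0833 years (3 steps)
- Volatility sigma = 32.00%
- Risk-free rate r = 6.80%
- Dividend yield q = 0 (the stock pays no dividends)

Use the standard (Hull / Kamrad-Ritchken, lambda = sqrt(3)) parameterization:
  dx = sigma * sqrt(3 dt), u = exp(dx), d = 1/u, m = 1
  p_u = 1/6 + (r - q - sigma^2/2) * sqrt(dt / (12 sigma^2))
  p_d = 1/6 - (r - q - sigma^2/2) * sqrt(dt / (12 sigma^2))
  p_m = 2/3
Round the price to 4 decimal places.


dt = T/N = 0.027767; dx = sigma*sqrt(3*dt) = 0.092358
u = exp(dx) = 1.096757; d = 1/u = 0.911779
p_u = 0.169192, p_m = 0.666667, p_d = 0.164141
Discount per step: exp(-r*dt) = 0.998114
Stock lattice S(k, j) with j the centered position index:
  k=0: S(0,+0) = 24.9000
  k=1: S(1,-1) = 22.7033; S(1,+0) = 24.9000; S(1,+1) = 27.3092
  k=2: S(2,-2) = 20.7004; S(2,-1) = 22.7033; S(2,+0) = 24.9000; S(2,+1) = 27.3092; S(2,+2) = 29.9516
  k=3: S(3,-3) = 18.8742; S(3,-2) = 20.7004; S(3,-1) = 22.7033; S(3,+0) = 24.9000; S(3,+1) = 27.3092; S(3,+2) = 29.9516; S(3,+3) = 32.8496
Terminal payoffs V(N, j) = max(K - S_T, 0):
  V(3,-3) = 10.115815; V(3,-2) = 8.289607; V(3,-1) = 6.286701; V(3,+0) = 4.090000; V(3,+1) = 1.680753; V(3,+2) = 0.000000; V(3,+3) = 0.000000
Backward induction: V(k, j) = exp(-r*dt) * [p_u * V(k+1, j+1) + p_m * V(k+1, j) + p_d * V(k+1, j-1)]
  V(2,-2) = exp(-r*dt) * [p_u*6.286701 + p_m*8.289607 + p_d*10.115815] = 8.234924
  V(2,-1) = exp(-r*dt) * [p_u*4.090000 + p_m*6.286701 + p_d*8.289607] = 6.232018
  V(2,+0) = exp(-r*dt) * [p_u*1.680753 + p_m*4.090000 + p_d*6.286701] = 4.035317
  V(2,+1) = exp(-r*dt) * [p_u*0.000000 + p_m*1.680753 + p_d*4.090000] = 1.788460
  V(2,+2) = exp(-r*dt) * [p_u*0.000000 + p_m*0.000000 + p_d*1.680753] = 0.275360
  V(1,-1) = exp(-r*dt) * [p_u*4.035317 + p_m*6.232018 + p_d*8.234924] = 6.177439
  V(1,+0) = exp(-r*dt) * [p_u*1.788460 + p_m*4.035317 + p_d*6.232018] = 4.008161
  V(1,+1) = exp(-r*dt) * [p_u*0.275360 + p_m*1.788460 + p_d*4.035317] = 1.897671
  V(0,+0) = exp(-r*dt) * [p_u*1.897671 + p_m*4.008161 + p_d*6.177439] = 3.999592

Answer: Price = V(0,0) = 3.9996
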